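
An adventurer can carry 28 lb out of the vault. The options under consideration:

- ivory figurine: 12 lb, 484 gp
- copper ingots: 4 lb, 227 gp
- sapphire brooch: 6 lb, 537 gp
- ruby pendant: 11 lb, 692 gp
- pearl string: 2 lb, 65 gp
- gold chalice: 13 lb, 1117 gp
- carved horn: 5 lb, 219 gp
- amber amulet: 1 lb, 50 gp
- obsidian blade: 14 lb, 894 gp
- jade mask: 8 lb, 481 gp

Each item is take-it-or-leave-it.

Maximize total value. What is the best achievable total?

Density check — sapphire brooch 89.50, gold chalice 85.92, obsidian blade 63.86 are the best per lb.
Best packing: sapphire brooch + gold chalice + amber amulet + jade mask — 28 lb, 2185 total.
Nothing else within 28 lb beats 2185.

2185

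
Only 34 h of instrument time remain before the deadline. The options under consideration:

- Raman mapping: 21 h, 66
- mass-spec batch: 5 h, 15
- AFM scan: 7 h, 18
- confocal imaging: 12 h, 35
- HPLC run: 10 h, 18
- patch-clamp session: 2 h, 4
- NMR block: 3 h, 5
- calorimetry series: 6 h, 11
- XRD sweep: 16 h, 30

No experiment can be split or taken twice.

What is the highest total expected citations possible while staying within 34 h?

101

Density check — Raman mapping 3.14, mass-spec batch 3.00, confocal imaging 2.92, AFM scan 2.57 are the best per h.
The ratio heuristic lands on Raman mapping + mass-spec batch + AFM scan (99) but leaves 1 h idle.
Replace mass-spec batch and AFM scan with confocal imaging: the trade gains 2 net, giving 101 at 33 h.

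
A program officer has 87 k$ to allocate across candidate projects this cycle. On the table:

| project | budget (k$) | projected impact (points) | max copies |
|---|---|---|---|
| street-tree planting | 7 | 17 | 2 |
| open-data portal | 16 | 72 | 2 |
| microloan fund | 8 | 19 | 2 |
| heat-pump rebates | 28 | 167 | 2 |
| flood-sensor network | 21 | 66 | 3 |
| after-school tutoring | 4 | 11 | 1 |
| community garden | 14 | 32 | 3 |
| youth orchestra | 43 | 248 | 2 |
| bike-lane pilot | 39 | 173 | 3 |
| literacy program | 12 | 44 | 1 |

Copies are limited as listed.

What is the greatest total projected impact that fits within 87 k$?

496

Density check — heat-pump rebates 5.96, youth orchestra 5.77, open-data portal 4.50, bike-lane pilot 4.44 are the best per k$.
A density-first pass picks open-data portal + 2×heat-pump rebates + literacy program — 450 at 84 k$.
Replace open-data portal and 2×heat-pump rebates and literacy program with 2×youth orchestra: the trade gains 46 net, giving 496 at 86 k$.
No other feasible combination exceeds 496.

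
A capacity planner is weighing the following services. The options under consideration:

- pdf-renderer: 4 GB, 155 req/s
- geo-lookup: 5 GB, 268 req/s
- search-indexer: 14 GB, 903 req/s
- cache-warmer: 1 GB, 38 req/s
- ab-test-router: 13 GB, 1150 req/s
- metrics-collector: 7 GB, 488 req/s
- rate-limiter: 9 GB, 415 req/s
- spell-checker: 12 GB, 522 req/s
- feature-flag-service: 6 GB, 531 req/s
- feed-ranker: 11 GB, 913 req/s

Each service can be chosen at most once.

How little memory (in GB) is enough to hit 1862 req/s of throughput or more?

Minimise GB subject to total throughput ≥ 1862.
Taking geo-lookup + ab-test-router + feature-flag-service gives 1949 (≥ 1862) for 24 GB.
No combination under 24 GB hits 1862.

24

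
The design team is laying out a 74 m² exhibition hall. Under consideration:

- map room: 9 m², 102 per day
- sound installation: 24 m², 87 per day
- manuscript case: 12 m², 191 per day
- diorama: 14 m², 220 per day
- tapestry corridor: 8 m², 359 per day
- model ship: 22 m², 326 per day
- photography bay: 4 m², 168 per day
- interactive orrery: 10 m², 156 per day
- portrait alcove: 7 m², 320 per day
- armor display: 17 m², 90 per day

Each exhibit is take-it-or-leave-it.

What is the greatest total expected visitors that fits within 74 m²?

1651

Taking the top-ratio exhibits first gives map room + manuscript case + diorama + tapestry corridor + photography bay + interactive orrery + portrait alcove for 1516 (64 m²).
The 12 m² tied up in manuscript case is better spent on model ship — total rises to 1651 (74 m²).
Runner-up map room + manuscript case + tapestry corridor + model ship + photography bay + interactive orrery + portrait alcove tops out at 1622.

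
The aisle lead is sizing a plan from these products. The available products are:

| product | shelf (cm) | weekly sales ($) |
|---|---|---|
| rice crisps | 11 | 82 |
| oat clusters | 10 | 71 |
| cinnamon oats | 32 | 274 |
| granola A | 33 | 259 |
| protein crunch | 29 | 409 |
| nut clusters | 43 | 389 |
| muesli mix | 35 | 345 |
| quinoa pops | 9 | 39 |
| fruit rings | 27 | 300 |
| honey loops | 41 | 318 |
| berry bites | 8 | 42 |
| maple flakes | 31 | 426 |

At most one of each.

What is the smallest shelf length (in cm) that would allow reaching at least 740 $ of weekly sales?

60

Minimise cm subject to total weekly sales ≥ 740.
protein crunch + maple flakes reaches 835 using 60 cm.
No combination under 60 cm hits 740.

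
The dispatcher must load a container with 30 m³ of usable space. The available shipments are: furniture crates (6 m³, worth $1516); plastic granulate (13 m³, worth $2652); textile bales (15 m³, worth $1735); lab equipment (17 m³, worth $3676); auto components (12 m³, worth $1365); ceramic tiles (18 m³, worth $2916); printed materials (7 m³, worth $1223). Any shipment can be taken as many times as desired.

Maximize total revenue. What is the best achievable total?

7580

Density check — furniture crates 252.67, lab equipment 216.24, plastic granulate 204.00 are the best per m³.
The ratio ordering already packs tightly: 5×furniture crates, 30 m³, 7580.
That's the maximum — no swap from here does better than 7580.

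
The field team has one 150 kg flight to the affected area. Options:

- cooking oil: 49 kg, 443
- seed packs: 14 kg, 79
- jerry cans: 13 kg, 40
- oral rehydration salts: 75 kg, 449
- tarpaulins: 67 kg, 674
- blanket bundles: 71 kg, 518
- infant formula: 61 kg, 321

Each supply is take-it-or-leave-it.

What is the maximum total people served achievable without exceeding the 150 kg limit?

Cooking oil + seed packs + jerry cans + tarpaulins uses 143 of the 150 kg and totals 1236.
The closest alternative, cooking oil + seed packs + tarpaulins, reaches only 1196.

1236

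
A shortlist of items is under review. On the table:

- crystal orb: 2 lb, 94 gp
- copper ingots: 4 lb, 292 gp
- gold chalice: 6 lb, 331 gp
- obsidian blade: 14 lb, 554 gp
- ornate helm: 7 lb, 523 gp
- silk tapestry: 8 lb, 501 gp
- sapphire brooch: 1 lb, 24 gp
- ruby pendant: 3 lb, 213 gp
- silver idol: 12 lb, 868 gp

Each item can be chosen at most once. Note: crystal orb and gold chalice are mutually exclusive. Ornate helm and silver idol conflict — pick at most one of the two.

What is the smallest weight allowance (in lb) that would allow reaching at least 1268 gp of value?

Need the lightest bundle worth ≥ 1268.
copper ingots + ornate helm + silk tapestry: 1316 value at 19 lb.
Any bundle with less than 19 lb falls short of 1268.

19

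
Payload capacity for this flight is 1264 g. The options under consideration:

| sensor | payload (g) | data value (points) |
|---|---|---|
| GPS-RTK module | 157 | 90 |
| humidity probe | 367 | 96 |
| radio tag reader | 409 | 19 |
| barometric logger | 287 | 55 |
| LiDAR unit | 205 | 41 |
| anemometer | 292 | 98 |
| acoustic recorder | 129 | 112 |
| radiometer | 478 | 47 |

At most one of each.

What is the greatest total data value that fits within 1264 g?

451

The ratio heuristic lands on GPS-RTK module + humidity probe + LiDAR unit + anemometer + acoustic recorder (437) but leaves 114 g idle.
Dropping LiDAR unit frees 205 g; slotting in barometric logger (287 g) lifts the total to 451 at 1232 g.
Runner-up GPS-RTK module + humidity probe + LiDAR unit + anemometer + acoustic recorder tops out at 437.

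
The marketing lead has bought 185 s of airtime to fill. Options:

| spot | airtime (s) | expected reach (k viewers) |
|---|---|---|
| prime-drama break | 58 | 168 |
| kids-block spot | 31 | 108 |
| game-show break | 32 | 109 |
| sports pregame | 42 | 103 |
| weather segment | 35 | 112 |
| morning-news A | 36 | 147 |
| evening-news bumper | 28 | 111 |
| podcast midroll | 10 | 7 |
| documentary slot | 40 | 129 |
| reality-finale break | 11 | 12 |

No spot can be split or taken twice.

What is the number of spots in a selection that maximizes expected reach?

5

Optimal total is 643.
One optimal bundle: prime-drama break + kids-block spot + game-show break + morning-news A + evening-news bumper (185 s).
Any selection reaching 643 contains exactly 5 spots.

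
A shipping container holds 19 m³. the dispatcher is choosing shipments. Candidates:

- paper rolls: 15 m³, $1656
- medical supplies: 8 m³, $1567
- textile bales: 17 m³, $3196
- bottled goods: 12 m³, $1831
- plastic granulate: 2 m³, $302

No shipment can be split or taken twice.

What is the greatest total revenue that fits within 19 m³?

3498

By revenue per m³: medical supplies 195.88, textile bales 188.00, bottled goods 152.58 lead.
A density-first pass picks medical supplies + plastic granulate — 1869 at 10 m³.
Dropping medical supplies frees 8 m³; slotting in textile bales (17 m³) lifts the total to 3498 at 19 m³.
Runner-up textile bales tops out at 3196.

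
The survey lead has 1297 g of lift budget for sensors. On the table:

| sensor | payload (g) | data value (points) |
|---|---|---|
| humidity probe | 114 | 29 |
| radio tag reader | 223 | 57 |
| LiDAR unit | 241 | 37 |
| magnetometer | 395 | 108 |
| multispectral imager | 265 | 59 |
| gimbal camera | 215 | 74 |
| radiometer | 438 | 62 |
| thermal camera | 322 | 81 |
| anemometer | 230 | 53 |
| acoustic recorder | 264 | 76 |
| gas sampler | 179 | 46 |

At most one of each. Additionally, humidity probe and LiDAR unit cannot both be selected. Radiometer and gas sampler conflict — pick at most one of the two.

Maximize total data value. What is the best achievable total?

Best packing: radio tag reader + magnetometer + gimbal camera + acoustic recorder + gas sampler — 1276 g, 361 total.
Next best is magnetometer + gimbal camera + anemometer + acoustic recorder + gas sampler at 357 (1283 g) — short by 4.

361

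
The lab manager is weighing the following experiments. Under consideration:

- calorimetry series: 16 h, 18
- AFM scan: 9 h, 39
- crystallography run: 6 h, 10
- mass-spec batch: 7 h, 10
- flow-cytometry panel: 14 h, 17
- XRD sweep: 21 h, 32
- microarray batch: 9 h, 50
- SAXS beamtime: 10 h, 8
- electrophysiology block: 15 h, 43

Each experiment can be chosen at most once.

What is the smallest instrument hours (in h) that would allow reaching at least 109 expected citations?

Minimise h subject to total expected citations ≥ 109.
AFM scan + crystallography run + mass-spec batch + microarray batch: 109 expected citations at 31 h.
Below 31 h the best achievable stays under 109.

31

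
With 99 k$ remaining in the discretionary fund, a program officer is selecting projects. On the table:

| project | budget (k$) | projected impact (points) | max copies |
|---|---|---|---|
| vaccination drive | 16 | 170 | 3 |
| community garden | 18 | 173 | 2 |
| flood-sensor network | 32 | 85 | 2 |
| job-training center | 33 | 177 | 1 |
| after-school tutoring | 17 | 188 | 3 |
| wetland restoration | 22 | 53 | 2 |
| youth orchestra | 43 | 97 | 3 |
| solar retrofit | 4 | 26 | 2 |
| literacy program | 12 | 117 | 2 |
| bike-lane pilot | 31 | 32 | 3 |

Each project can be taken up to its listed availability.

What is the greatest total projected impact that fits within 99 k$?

1074

Ranking by ratio (projected impact/k$): after-school tutoring 11.06, vaccination drive 10.62, literacy program 9.75, community garden 9.61.
The ratio ordering already packs tightly: 3×vaccination drive + 3×after-school tutoring, 99 k$, 1074.
No other feasible combination exceeds 1074.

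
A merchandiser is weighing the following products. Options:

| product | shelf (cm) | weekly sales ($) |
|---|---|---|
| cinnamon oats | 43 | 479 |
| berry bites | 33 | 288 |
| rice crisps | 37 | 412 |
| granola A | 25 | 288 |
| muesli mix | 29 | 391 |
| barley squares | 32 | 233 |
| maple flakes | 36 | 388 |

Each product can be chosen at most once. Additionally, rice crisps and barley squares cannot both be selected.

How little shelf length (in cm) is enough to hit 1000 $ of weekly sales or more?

Minimise cm subject to total weekly sales ≥ 1000.
granola A + muesli mix + maple flakes: 1067 weekly sales at 90 cm.
Any bundle with less than 90 cm falls short of 1000.

90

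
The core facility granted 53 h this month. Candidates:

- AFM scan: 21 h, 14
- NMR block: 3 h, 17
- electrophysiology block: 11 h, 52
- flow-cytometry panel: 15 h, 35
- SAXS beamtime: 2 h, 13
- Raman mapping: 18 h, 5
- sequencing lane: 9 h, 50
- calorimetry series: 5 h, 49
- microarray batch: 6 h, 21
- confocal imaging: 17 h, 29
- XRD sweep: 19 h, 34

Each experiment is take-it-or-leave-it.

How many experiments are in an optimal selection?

7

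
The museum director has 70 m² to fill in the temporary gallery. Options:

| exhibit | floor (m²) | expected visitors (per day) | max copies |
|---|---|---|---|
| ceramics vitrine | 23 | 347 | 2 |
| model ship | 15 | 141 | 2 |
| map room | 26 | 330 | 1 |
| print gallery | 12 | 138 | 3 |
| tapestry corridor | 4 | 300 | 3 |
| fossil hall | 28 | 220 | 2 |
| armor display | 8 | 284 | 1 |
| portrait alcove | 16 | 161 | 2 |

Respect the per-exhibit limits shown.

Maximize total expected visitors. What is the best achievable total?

Taking 2×ceramics vitrine + 3×tapestry corridor + armor display: 66 m² used, 1878 in expected visitors.
The spare 4 m² is too small for any remaining exhibit, and no exchange beats 1878.

1878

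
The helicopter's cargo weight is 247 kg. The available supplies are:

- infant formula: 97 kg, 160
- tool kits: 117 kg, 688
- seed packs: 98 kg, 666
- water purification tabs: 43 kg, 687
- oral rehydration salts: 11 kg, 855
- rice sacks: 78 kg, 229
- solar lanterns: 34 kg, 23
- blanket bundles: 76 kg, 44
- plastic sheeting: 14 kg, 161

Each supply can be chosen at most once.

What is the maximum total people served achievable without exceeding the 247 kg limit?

Ranking by ratio (people served/kg): oral rehydration salts 77.73, water purification tabs 15.98, plastic sheeting 11.50, seed packs 6.80.
Taking seed packs + water purification tabs + oral rehydration salts + rice sacks + plastic sheeting: 244 kg used, 2598 in people served.

2598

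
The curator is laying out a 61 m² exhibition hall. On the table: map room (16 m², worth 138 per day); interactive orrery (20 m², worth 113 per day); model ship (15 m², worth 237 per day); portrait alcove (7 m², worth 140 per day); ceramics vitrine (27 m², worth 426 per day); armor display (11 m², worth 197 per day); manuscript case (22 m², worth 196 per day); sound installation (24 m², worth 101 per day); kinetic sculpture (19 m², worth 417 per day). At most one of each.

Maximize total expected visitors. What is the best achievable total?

Ranking by ratio (expected visitors/m²): kinetic sculpture 21.95, portrait alcove 20.00, armor display 17.91.
Taking the top-ratio exhibits first gives model ship + portrait alcove + armor display + kinetic sculpture for 991 (52 m²).
Dropping portrait alcove and armor display frees 18 m²; slotting in ceramics vitrine (27 m²) lifts the total to 1080 at 61 m².
Next best is ceramics vitrine + armor display + kinetic sculpture at 1040 (57 m²) — short by 40.

1080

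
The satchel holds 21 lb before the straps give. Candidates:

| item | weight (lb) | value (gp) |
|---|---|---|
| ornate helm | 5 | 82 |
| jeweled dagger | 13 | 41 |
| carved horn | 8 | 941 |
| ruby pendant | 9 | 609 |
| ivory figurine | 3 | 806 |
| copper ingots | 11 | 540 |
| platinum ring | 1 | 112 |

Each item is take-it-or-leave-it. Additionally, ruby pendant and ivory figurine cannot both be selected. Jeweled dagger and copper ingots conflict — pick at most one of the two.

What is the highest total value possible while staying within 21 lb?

1941

Ornate helm + carved horn + ivory figurine + platinum ring uses 17 of the 21 lb and totals 1941.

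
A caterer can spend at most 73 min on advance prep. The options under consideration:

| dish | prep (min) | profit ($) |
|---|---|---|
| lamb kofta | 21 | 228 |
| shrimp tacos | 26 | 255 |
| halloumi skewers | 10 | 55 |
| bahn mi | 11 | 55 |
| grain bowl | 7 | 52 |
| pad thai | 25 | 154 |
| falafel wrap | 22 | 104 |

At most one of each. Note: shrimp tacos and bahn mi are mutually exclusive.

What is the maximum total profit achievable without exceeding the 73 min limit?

Taking the top-ratio dishes first gives lamb kofta + shrimp tacos + halloumi skewers + grain bowl for 590 (64 min).
Dropping halloumi skewers and grain bowl frees 17 min; slotting in pad thai (25 min) lifts the total to 637 at 72 min.
Nothing else feasible within 73 min beats 637.

637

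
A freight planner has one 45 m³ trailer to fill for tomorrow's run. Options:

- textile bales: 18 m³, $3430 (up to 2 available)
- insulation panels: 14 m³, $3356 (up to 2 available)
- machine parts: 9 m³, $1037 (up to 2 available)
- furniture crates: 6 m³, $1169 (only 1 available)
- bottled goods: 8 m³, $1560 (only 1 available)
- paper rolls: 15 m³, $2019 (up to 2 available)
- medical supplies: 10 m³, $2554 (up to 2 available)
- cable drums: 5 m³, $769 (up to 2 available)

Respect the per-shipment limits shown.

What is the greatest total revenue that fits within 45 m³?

The ratio heuristic lands on insulation panels + bottled goods + 2×medical supplies (10024) but leaves 3 m³ idle.
The 18 m³ tied up in bottled goods and medical supplies is better spent on insulation panels + furniture crates — total rises to 10435 (44 m³).
The spare 1 m³ is too small for any remaining shipment, and no exchange beats 10435.

10435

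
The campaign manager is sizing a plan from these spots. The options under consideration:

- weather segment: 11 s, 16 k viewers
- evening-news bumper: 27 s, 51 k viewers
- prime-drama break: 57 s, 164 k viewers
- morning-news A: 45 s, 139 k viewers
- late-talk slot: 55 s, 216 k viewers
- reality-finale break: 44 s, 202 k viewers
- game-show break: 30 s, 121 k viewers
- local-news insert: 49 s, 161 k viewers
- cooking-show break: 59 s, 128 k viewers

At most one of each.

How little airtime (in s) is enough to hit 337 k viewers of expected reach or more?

Need the lightest bundle worth ≥ 337.
late-talk slot + game-show break: 337 expected reach at 85 s.
Below 85 s the best achievable stays under 337.

85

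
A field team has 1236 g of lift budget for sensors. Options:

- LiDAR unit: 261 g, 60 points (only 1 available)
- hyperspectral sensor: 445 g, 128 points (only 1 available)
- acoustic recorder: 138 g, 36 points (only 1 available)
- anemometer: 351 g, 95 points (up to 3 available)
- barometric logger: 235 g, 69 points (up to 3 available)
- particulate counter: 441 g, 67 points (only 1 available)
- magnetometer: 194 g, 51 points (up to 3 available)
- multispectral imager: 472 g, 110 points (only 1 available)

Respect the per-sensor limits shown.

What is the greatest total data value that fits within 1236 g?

By data value per g: barometric logger 0.29, hyperspectral sensor 0.29, anemometer 0.27, magnetometer 0.26 lead.
Filling by ratio: hyperspectral sensor + 3×barometric logger for 335, with 86 g left unused.
Dropping hyperspectral sensor frees 445 g; slotting in acoustic recorder + 2×magnetometer (526 g) lifts the total to 345 at 1231 g.
The spare 5 g is too small for any remaining sensor, and no exchange beats 345.

345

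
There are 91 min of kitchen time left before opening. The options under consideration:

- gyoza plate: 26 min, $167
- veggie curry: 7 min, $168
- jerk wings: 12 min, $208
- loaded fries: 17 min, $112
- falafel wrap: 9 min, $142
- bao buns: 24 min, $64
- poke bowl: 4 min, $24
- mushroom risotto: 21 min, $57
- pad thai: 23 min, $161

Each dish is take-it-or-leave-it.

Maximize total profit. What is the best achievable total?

870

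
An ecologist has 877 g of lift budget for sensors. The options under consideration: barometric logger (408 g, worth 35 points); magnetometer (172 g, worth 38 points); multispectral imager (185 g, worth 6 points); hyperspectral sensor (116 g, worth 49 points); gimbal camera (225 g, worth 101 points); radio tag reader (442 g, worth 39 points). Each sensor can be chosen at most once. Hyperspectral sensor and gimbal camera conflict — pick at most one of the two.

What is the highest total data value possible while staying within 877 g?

178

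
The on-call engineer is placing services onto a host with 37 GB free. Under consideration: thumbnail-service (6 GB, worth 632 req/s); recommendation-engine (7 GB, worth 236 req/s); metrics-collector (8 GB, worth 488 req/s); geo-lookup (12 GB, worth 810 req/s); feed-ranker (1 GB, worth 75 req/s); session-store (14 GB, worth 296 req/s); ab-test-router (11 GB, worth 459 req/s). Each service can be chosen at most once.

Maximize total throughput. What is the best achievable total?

The ratio heuristic lands on thumbnail-service + recommendation-engine + metrics-collector + geo-lookup + feed-ranker (2241) but leaves 3 GB idle.
Dropping recommendation-engine and feed-ranker frees 8 GB; slotting in ab-test-router (11 GB) lifts the total to 2389 at 37 GB.
The closest alternative, thumbnail-service + recommendation-engine + metrics-collector + geo-lookup + feed-ranker, reaches only 2241.

2389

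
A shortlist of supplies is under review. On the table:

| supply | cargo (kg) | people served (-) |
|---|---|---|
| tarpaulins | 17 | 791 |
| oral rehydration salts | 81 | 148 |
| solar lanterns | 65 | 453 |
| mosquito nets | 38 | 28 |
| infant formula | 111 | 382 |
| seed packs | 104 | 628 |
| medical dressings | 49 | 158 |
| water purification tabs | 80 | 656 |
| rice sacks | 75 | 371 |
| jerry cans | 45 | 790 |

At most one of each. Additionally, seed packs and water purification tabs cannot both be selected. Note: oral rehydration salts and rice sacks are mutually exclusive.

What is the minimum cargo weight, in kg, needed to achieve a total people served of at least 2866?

Look for the lowest-cargo combination reaching 2866.
Taking tarpaulins + solar lanterns + water purification tabs + rice sacks + jerry cans gives 3061 (≥ 2866) for 282 kg.
No combination under 282 kg hits 2866.

282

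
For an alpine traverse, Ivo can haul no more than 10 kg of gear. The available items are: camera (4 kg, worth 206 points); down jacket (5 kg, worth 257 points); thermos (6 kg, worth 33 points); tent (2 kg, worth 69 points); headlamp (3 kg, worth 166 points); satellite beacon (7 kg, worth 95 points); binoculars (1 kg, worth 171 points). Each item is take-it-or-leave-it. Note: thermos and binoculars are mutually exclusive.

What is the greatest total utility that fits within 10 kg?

634

By utility per kg: binoculars 171.00, headlamp 55.33, camera 51.50, down jacket 51.40 lead.
Greedy by ratio would take camera + tent + headlamp + binoculars: 10 kg used, total 612.
Dropping tent and headlamp frees 5 kg; slotting in down jacket (5 kg) lifts the total to 634 at 10 kg.
The closest alternative, camera + tent + headlamp + binoculars, reaches only 612.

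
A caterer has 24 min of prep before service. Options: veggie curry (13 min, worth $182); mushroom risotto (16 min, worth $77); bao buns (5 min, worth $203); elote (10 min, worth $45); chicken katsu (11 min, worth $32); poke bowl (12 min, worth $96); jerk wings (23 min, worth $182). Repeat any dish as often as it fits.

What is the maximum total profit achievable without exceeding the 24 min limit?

812

4×bao buns uses 20 of the 24 min and totals 812.
That's the maximum — no swap from here does better than 812.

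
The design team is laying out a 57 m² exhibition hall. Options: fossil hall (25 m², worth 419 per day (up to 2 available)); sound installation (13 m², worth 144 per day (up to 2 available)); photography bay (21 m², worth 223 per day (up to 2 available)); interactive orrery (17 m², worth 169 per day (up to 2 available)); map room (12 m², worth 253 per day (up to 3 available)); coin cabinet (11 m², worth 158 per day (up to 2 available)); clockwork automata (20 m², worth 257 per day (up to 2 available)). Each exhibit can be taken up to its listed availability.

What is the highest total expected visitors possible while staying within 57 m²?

1016

A density-first pass picks 3×map room + coin cabinet — 917 at 47 m².
Replace coin cabinet with clockwork automata: the trade gains 99 net, giving 1016 at 56 m².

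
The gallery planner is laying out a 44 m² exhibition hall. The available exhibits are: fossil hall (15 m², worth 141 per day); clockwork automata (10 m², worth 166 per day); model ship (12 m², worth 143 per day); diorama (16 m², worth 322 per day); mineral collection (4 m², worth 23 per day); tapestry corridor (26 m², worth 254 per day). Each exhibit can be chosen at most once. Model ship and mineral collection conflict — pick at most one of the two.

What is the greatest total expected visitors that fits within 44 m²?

631

Density check — diorama 20.12, clockwork automata 16.60, model ship 11.92, tapestry corridor 9.77 are the best per m².
Clockwork automata + model ship + diorama uses 38 of the 44 m² and totals 631.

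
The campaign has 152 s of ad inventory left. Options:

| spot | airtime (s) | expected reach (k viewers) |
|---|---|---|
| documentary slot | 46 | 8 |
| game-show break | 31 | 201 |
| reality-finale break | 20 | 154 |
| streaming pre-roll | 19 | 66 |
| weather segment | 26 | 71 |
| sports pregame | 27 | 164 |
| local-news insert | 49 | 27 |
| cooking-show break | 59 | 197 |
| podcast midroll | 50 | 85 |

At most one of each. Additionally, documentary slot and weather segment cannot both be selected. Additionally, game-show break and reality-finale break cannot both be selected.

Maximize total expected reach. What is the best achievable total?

652

By expected reach per s: reality-finale break 7.70, game-show break 6.48, sports pregame 6.07, streaming pre-roll 3.47 lead.
Reality-finale break + streaming pre-roll + weather segment + sports pregame + cooking-show break uses 151 of the 152 s and totals 652.
The closest alternative, game-show break + weather segment + sports pregame + cooking-show break, reaches only 633.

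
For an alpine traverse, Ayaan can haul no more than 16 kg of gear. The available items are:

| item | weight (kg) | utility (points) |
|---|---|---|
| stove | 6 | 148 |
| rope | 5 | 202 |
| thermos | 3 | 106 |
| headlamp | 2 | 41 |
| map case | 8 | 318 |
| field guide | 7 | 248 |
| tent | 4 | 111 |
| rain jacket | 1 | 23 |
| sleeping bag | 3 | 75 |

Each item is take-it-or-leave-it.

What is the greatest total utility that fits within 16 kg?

626

Taking rope + thermos + map case: 16 kg used, 626 in utility.
Runner-up rope + map case + sleeping bag tops out at 595.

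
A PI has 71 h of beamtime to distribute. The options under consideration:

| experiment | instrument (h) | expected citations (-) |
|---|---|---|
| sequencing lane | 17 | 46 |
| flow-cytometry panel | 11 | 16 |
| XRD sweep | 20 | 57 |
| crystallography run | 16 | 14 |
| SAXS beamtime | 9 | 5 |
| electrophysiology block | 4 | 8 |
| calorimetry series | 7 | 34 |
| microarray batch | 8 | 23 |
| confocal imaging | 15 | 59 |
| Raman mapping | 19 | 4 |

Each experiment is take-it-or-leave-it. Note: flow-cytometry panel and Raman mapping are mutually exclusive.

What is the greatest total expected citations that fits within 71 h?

227

By expected citations per h: calorimetry series 4.86, confocal imaging 3.93, microarray batch 2.88, XRD sweep 2.85 lead.
Sequencing lane + XRD sweep + electrophysiology block + calorimetry series + microarray batch + confocal imaging uses 71 of the 71 h and totals 227.
Next best is sequencing lane + XRD sweep + calorimetry series + microarray batch + confocal imaging at 219 (67 h) — short by 8.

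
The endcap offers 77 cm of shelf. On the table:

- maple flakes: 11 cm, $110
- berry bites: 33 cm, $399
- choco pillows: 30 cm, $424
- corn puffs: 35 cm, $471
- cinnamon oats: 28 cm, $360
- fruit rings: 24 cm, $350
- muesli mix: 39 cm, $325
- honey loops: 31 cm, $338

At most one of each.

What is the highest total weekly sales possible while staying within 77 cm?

1005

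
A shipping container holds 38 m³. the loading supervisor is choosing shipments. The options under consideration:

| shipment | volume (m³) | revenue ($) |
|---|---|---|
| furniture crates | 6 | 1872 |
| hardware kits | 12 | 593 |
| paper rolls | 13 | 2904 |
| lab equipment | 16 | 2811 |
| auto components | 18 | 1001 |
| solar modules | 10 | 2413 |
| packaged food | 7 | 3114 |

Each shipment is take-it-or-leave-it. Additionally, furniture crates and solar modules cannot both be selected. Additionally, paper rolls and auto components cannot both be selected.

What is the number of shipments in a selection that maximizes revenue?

3

Best achievable revenue is 8829.
For example paper rolls + lab equipment + packaged food achieves it, using 36 m³.
Any selection reaching 8829 contains exactly 3 shipments.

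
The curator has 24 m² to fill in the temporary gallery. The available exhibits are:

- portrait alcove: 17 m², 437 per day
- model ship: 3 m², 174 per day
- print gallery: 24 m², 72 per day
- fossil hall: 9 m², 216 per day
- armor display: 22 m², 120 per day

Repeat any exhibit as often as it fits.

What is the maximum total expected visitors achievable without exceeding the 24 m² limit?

Taking 8×model ship: 24 m² used, 1392 in expected visitors.

1392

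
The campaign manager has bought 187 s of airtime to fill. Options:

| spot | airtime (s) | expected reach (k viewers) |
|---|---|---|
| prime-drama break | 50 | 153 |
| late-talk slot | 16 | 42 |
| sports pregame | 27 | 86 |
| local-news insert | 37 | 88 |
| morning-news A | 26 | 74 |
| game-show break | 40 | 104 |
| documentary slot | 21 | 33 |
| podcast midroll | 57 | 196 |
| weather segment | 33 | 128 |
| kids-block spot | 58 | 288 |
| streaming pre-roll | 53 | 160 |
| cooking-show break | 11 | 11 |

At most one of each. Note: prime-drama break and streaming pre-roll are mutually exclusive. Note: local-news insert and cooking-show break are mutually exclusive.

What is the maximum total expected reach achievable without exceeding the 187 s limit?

Density check — kids-block spot 4.97, weather segment 3.88, podcast midroll 3.44 are the best per s.
Sports pregame + podcast midroll + weather segment + kids-block spot + cooking-show break uses 186 of the 187 s and totals 709.
Runner-up late-talk slot + sports pregame + weather segment + kids-block spot + streaming pre-roll tops out at 704.

709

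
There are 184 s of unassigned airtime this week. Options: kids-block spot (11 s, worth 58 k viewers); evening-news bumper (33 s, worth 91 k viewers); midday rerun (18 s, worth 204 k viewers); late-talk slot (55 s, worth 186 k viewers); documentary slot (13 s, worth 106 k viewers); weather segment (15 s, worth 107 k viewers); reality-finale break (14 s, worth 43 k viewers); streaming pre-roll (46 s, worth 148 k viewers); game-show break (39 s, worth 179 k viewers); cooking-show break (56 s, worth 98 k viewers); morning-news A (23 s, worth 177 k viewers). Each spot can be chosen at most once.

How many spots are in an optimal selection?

8

Optimal total is 1022.
For example kids-block spot + midday rerun + documentary slot + weather segment + reality-finale break + streaming pre-roll + game-show break + morning-news A achieves it, using 179 s.
All optima have 8 spots.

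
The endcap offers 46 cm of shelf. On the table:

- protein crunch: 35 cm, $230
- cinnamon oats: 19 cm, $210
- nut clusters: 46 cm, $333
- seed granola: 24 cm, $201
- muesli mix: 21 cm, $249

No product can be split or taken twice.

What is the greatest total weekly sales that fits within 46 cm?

By weekly sales per cm: muesli mix 11.86, cinnamon oats 11.05, seed granola 8.38, nut clusters 7.24 lead.
The ratio ordering already packs tightly: cinnamon oats + muesli mix, 40 cm, 459.
Next best is seed granola + muesli mix at 450 (45 cm) — short by 9.

459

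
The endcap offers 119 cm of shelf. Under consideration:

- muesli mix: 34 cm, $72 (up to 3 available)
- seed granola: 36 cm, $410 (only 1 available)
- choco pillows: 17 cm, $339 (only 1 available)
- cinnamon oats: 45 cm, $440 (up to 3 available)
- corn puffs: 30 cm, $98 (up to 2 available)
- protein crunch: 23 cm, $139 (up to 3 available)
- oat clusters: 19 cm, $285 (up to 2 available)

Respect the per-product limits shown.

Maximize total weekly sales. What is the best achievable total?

Greedy by ratio would take seed granola + choco pillows + protein crunch + 2×oat clusters: 114 cm used, total 1458.
Replace protein crunch and oat clusters with cinnamon oats: the trade gains 16 net, giving 1474 at 117 cm.
Nothing else within 119 cm beats 1474.

1474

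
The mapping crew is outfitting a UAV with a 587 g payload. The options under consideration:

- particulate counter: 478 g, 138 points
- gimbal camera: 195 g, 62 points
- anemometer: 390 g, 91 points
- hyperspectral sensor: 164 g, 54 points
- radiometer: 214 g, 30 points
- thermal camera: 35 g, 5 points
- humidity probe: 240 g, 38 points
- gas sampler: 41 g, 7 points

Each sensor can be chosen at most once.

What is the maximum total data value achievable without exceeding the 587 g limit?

153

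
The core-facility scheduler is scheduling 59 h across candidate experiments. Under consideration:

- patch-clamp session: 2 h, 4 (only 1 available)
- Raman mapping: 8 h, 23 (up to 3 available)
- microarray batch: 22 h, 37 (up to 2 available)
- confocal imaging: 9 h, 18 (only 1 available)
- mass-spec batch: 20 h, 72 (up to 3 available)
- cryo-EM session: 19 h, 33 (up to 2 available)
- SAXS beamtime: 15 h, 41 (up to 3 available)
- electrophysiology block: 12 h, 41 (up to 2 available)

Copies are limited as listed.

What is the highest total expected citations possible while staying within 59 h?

195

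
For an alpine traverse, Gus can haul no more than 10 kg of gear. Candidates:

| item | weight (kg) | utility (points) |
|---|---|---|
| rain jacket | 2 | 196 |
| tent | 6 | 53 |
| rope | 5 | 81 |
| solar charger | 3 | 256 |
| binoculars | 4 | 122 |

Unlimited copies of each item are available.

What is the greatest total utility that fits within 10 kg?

980

Taking 5×rain jacket: 10 kg used, 980 in utility.
That's the maximum — no swap from here does better than 980.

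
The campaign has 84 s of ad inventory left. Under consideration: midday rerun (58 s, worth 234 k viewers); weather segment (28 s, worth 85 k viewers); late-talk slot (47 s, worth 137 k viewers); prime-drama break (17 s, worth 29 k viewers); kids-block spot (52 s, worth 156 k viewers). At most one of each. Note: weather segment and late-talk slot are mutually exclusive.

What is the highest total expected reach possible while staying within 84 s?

263

Taking midday rerun + prime-drama break: 75 s used, 263 in expected reach.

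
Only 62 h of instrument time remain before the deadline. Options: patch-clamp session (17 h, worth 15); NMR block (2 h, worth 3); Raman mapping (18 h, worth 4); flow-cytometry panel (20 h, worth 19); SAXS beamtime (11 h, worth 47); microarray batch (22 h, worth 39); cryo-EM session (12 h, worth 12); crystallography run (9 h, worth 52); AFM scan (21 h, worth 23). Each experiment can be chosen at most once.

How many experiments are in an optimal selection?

4

Best achievable expected citations is 157.
flow-cytometry panel + SAXS beamtime + microarray batch + crystallography run hits 157 at 62 h.
All optima have 4 experiments.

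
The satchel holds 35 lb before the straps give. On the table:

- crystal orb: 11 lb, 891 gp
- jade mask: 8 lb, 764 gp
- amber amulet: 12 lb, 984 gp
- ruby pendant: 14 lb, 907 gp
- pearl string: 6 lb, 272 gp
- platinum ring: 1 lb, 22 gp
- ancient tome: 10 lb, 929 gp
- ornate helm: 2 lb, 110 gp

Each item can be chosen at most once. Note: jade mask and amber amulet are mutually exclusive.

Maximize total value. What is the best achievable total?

2914

Density check — jade mask 95.50, ancient tome 92.90, amber amulet 82.00 are the best per lb.
Crystal orb + amber amulet + ancient tome + ornate helm uses 35 of the 35 lb and totals 2914.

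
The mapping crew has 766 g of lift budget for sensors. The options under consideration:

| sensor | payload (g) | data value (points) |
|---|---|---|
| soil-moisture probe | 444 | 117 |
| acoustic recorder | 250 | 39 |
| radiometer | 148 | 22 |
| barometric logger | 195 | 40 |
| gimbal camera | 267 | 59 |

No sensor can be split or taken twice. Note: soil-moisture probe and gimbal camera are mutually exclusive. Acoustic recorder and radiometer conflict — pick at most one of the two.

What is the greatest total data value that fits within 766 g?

157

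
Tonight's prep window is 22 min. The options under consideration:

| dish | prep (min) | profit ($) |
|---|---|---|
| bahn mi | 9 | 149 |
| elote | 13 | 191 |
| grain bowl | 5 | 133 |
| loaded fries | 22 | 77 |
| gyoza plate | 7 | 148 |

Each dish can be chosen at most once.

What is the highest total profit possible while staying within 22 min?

430

The ratio ordering already packs tightly: bahn mi + grain bowl + gyoza plate, 21 min, 430.
Runner-up bahn mi + elote tops out at 340.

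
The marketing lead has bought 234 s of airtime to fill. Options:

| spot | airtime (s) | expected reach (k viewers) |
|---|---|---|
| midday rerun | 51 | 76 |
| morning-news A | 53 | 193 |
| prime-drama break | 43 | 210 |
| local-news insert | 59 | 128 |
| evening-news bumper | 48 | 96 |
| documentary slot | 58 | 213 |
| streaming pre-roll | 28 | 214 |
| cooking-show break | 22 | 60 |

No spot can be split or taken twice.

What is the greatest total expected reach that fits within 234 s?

926

Ranking by ratio (expected reach/s): streaming pre-roll 7.64, prime-drama break 4.88, documentary slot 3.67, morning-news A 3.64.
Filling by ratio: morning-news A + prime-drama break + documentary slot + streaming pre-roll + cooking-show break for 890, with 30 s left unused.
The 22 s tied up in cooking-show break is better spent on evening-news bumper — total rises to 926 (230 s).
The closest alternative, midday rerun + morning-news A + prime-drama break + documentary slot + streaming pre-roll, reaches only 906.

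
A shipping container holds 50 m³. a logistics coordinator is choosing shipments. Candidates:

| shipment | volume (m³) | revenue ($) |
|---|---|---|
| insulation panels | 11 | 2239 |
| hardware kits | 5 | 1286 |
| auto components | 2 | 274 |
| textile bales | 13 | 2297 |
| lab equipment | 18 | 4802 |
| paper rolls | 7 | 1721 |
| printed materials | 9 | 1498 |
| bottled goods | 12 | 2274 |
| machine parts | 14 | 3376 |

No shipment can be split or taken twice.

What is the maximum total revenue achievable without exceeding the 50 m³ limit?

12138

Filling by ratio: hardware kits + auto components + lab equipment + paper rolls + machine parts for 11459, with 4 m³ left unused.
Dropping hardware kits and auto components frees 7 m³; slotting in insulation panels (11 m³) lifts the total to 12138 at 50 m³.
Runner-up insulation panels + hardware kits + auto components + lab equipment + machine parts tops out at 11977.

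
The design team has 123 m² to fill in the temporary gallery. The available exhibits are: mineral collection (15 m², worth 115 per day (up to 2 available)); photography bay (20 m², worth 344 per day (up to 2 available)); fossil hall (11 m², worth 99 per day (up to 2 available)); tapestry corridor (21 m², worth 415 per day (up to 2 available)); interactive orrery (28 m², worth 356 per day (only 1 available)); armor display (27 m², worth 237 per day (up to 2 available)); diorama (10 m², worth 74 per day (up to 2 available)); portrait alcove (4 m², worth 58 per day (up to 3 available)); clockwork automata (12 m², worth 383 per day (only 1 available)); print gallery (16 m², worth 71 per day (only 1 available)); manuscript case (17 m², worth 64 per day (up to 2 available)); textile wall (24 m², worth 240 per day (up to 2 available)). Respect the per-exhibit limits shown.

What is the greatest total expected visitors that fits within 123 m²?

2257

The ratio heuristic lands on 2×photography bay + fossil hall + 2×tapestry corridor + 3×portrait alcove + clockwork automata (2174) but leaves 6 m² idle.
Dropping fossil hall and 3×portrait alcove frees 23 m²; slotting in interactive orrery (28 m²) lifts the total to 2257 at 122 m².
Nothing else within 123 m² beats 2257.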